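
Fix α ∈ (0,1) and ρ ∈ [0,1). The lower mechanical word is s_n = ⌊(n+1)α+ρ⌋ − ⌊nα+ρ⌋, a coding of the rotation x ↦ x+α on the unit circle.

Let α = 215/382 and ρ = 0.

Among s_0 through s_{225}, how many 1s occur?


127

#1s = Σ_{n=0}^{225} s_n = Σ_{n=0}^{225} (⌊(n+1)α+ρ⌋ − ⌊nα+ρ⌋)
the sum telescopes: every ⌊nα+ρ⌋ with 0 < n < 226 appears once with + and once with −, leaving ⌊226α+ρ⌋ − ⌊0·α+ρ⌋
226α + ρ = (226·215) / 382 = 48590/382
ρ = 0/382
⌊48590/382⌋ = 127,  ⌊0/382⌋ = 0
#1s = 127 − 0 = 127


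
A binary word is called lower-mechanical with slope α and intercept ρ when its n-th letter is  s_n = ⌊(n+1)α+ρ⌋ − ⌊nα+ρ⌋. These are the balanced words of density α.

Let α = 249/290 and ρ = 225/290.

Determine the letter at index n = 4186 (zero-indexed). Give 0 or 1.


(n+1)α + ρ = (4187·249 + 225) / 290 = 1042788/290
nα + ρ     = (4186·249 + 225) / 290 = 1042539/290
⌊1042788/290⌋ = 3595,  ⌊1042539/290⌋ = 3594
s_{4186} = 3595 − 3594 = 1

1


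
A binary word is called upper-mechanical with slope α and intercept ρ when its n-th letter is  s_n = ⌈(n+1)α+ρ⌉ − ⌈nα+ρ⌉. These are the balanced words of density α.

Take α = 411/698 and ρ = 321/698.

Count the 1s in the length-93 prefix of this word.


#1s = Σ_{n=0}^{92} s_n = Σ_{n=0}^{92} (⌈(n+1)α+ρ⌉ − ⌈nα+ρ⌉)
the sum telescopes: every ⌈nα+ρ⌉ with 0 < n < 93 appears once with + and once with −, leaving ⌈93α+ρ⌉ − ⌈0·α+ρ⌉
93α + ρ = (93·411 + 321) / 698 = 38544/698
ρ = 321/698
⌈38544/698⌉ = 56,  ⌈321/698⌉ = 1
#1s = 56 − 1 = 55

55


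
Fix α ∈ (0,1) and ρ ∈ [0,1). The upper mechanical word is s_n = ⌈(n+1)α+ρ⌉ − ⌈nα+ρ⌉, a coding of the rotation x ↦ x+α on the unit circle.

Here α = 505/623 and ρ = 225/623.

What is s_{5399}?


1

(n+1)α + ρ = (5400·505 + 225) / 623 = 2727225/623
nα + ρ     = (5399·505 + 225) / 623 = 2726720/623
⌈2727225/623⌉ = 4378,  ⌈2726720/623⌉ = 4377
s_{5399} = 4378 − 4377 = 1


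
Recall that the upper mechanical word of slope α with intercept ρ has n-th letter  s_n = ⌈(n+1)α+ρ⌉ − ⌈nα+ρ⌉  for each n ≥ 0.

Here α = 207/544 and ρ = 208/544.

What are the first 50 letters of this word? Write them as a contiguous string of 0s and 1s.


n=0: ⌈(1·207+208)/544⌉ − ⌈(0·207+208)/544⌉ = ⌈415/544⌉ − ⌈208/544⌉ = 1 − 1 = 0
n=1: ⌈(2·207+208)/544⌉ − ⌈(1·207+208)/544⌉ = ⌈622/544⌉ − ⌈415/544⌉ = 2 − 1 = 1
n=2: ⌈(3·207+208)/544⌉ − ⌈(2·207+208)/544⌉ = ⌈829/544⌉ − ⌈622/544⌉ = 2 − 2 = 0
n=3: ⌈(4·207+208)/544⌉ − ⌈(3·207+208)/544⌉ = ⌈1036/544⌉ − ⌈829/544⌉ = 2 − 2 = 0
n=4: ⌈(5·207+208)/544⌉ − ⌈(4·207+208)/544⌉ = ⌈1243/544⌉ − ⌈1036/544⌉ = 3 − 2 = 1
n=5: ⌈(6·207+208)/544⌉ − ⌈(5·207+208)/544⌉ = ⌈1450/544⌉ − ⌈1243/544⌉ = 3 − 3 = 0
n=6: ⌈(7·207+208)/544⌉ − ⌈(6·207+208)/544⌉ = ⌈1657/544⌉ − ⌈1450/544⌉ = 4 − 3 = 1
n=7: ⌈(8·207+208)/544⌉ − ⌈(7·207+208)/544⌉ = ⌈1864/544⌉ − ⌈1657/544⌉ = 4 − 4 = 0
n=8: ⌈(9·207+208)/544⌉ − ⌈(8·207+208)/544⌉ = ⌈2071/544⌉ − ⌈1864/544⌉ = 4 − 4 = 0
n=9: ⌈(10·207+208)/544⌉ − ⌈(9·207+208)/544⌉ = ⌈2278/544⌉ − ⌈2071/544⌉ = 5 − 4 = 1
n=10: ⌈(11·207+208)/544⌉ − ⌈(10·207+208)/544⌉ = ⌈2485/544⌉ − ⌈2278/544⌉ = 5 − 5 = 0
n=11: ⌈(12·207+208)/544⌉ − ⌈(11·207+208)/544⌉ = ⌈2692/544⌉ − ⌈2485/544⌉ = 5 − 5 = 0
n=12: ⌈(13·207+208)/544⌉ − ⌈(12·207+208)/544⌉ = ⌈2899/544⌉ − ⌈2692/544⌉ = 6 − 5 = 1
n=13: ⌈(14·207+208)/544⌉ − ⌈(13·207+208)/544⌉ = ⌈3106/544⌉ − ⌈2899/544⌉ = 6 − 6 = 0
n=14: ⌈(15·207+208)/544⌉ − ⌈(14·207+208)/544⌉ = ⌈3313/544⌉ − ⌈3106/544⌉ = 7 − 6 = 1
n=15: ⌈(16·207+208)/544⌉ − ⌈(15·207+208)/544⌉ = ⌈3520/544⌉ − ⌈3313/544⌉ = 7 − 7 = 0
n=16: ⌈(17·207+208)/544⌉ − ⌈(16·207+208)/544⌉ = ⌈3727/544⌉ − ⌈3520/544⌉ = 7 − 7 = 0
n=17: ⌈(18·207+208)/544⌉ − ⌈(17·207+208)/544⌉ = ⌈3934/544⌉ − ⌈3727/544⌉ = 8 − 7 = 1
n=18: ⌈(19·207+208)/544⌉ − ⌈(18·207+208)/544⌉ = ⌈4141/544⌉ − ⌈3934/544⌉ = 8 − 8 = 0
n=19: ⌈(20·207+208)/544⌉ − ⌈(19·207+208)/544⌉ = ⌈4348/544⌉ − ⌈4141/544⌉ = 8 − 8 = 0
n=20: ⌈(21·207+208)/544⌉ − ⌈(20·207+208)/544⌉ = ⌈4555/544⌉ − ⌈4348/544⌉ = 9 − 8 = 1
n=21: ⌈(22·207+208)/544⌉ − ⌈(21·207+208)/544⌉ = ⌈4762/544⌉ − ⌈4555/544⌉ = 9 − 9 = 0
n=22: ⌈(23·207+208)/544⌉ − ⌈(22·207+208)/544⌉ = ⌈4969/544⌉ − ⌈4762/544⌉ = 10 − 9 = 1
n=23: ⌈(24·207+208)/544⌉ − ⌈(23·207+208)/544⌉ = ⌈5176/544⌉ − ⌈4969/544⌉ = 10 − 10 = 0
n=24: ⌈(25·207+208)/544⌉ − ⌈(24·207+208)/544⌉ = ⌈5383/544⌉ − ⌈5176/544⌉ = 10 − 10 = 0
n=25: ⌈(26·207+208)/544⌉ − ⌈(25·207+208)/544⌉ = ⌈5590/544⌉ − ⌈5383/544⌉ = 11 − 10 = 1
n=26: ⌈(27·207+208)/544⌉ − ⌈(26·207+208)/544⌉ = ⌈5797/544⌉ − ⌈5590/544⌉ = 11 − 11 = 0
n=27: ⌈(28·207+208)/544⌉ − ⌈(27·207+208)/544⌉ = ⌈6004/544⌉ − ⌈5797/544⌉ = 12 − 11 = 1
n=28: ⌈(29·207+208)/544⌉ − ⌈(28·207+208)/544⌉ = ⌈6211/544⌉ − ⌈6004/544⌉ = 12 − 12 = 0
n=29: ⌈(30·207+208)/544⌉ − ⌈(29·207+208)/544⌉ = ⌈6418/544⌉ − ⌈6211/544⌉ = 12 − 12 = 0
n=30: ⌈(31·207+208)/544⌉ − ⌈(30·207+208)/544⌉ = ⌈6625/544⌉ − ⌈6418/544⌉ = 13 − 12 = 1
n=31: ⌈(32·207+208)/544⌉ − ⌈(31·207+208)/544⌉ = ⌈6832/544⌉ − ⌈6625/544⌉ = 13 − 13 = 0
n=32: ⌈(33·207+208)/544⌉ − ⌈(32·207+208)/544⌉ = ⌈7039/544⌉ − ⌈6832/544⌉ = 13 − 13 = 0
n=33: ⌈(34·207+208)/544⌉ − ⌈(33·207+208)/544⌉ = ⌈7246/544⌉ − ⌈7039/544⌉ = 14 − 13 = 1
n=34: ⌈(35·207+208)/544⌉ − ⌈(34·207+208)/544⌉ = ⌈7453/544⌉ − ⌈7246/544⌉ = 14 − 14 = 0
n=35: ⌈(36·207+208)/544⌉ − ⌈(35·207+208)/544⌉ = ⌈7660/544⌉ − ⌈7453/544⌉ = 15 − 14 = 1
n=36: ⌈(37·207+208)/544⌉ − ⌈(36·207+208)/544⌉ = ⌈7867/544⌉ − ⌈7660/544⌉ = 15 − 15 = 0
n=37: ⌈(38·207+208)/544⌉ − ⌈(37·207+208)/544⌉ = ⌈8074/544⌉ − ⌈7867/544⌉ = 15 − 15 = 0
n=38: ⌈(39·207+208)/544⌉ − ⌈(38·207+208)/544⌉ = ⌈8281/544⌉ − ⌈8074/544⌉ = 16 − 15 = 1
n=39: ⌈(40·207+208)/544⌉ − ⌈(39·207+208)/544⌉ = ⌈8488/544⌉ − ⌈8281/544⌉ = 16 − 16 = 0
n=40: ⌈(41·207+208)/544⌉ − ⌈(40·207+208)/544⌉ = ⌈8695/544⌉ − ⌈8488/544⌉ = 16 − 16 = 0
n=41: ⌈(42·207+208)/544⌉ − ⌈(41·207+208)/544⌉ = ⌈8902/544⌉ − ⌈8695/544⌉ = 17 − 16 = 1
n=42: ⌈(43·207+208)/544⌉ − ⌈(42·207+208)/544⌉ = ⌈9109/544⌉ − ⌈8902/544⌉ = 17 − 17 = 0
n=43: ⌈(44·207+208)/544⌉ − ⌈(43·207+208)/544⌉ = ⌈9316/544⌉ − ⌈9109/544⌉ = 18 − 17 = 1
n=44: ⌈(45·207+208)/544⌉ − ⌈(44·207+208)/544⌉ = ⌈9523/544⌉ − ⌈9316/544⌉ = 18 − 18 = 0
n=45: ⌈(46·207+208)/544⌉ − ⌈(45·207+208)/544⌉ = ⌈9730/544⌉ − ⌈9523/544⌉ = 18 − 18 = 0
n=46: ⌈(47·207+208)/544⌉ − ⌈(46·207+208)/544⌉ = ⌈9937/544⌉ − ⌈9730/544⌉ = 19 − 18 = 1
n=47: ⌈(48·207+208)/544⌉ − ⌈(47·207+208)/544⌉ = ⌈10144/544⌉ − ⌈9937/544⌉ = 19 − 19 = 0
n=48: ⌈(49·207+208)/544⌉ − ⌈(48·207+208)/544⌉ = ⌈10351/544⌉ − ⌈10144/544⌉ = 20 − 19 = 1
n=49: ⌈(50·207+208)/544⌉ − ⌈(49·207+208)/544⌉ = ⌈10558/544⌉ − ⌈10351/544⌉ = 20 − 20 = 0

01001010010010100100101001010010010100100101001010


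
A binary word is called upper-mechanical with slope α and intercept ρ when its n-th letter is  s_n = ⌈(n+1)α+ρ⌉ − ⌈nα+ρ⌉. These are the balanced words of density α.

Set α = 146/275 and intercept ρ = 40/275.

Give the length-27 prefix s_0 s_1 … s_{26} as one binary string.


010101010101101010101010101

n=0: ⌈(1·146+40)/275⌉ − ⌈(0·146+40)/275⌉ = ⌈186/275⌉ − ⌈40/275⌉ = 1 − 1 = 0
n=1: ⌈(2·146+40)/275⌉ − ⌈(1·146+40)/275⌉ = ⌈332/275⌉ − ⌈186/275⌉ = 2 − 1 = 1
n=2: ⌈(3·146+40)/275⌉ − ⌈(2·146+40)/275⌉ = ⌈478/275⌉ − ⌈332/275⌉ = 2 − 2 = 0
n=3: ⌈(4·146+40)/275⌉ − ⌈(3·146+40)/275⌉ = ⌈624/275⌉ − ⌈478/275⌉ = 3 − 2 = 1
n=4: ⌈(5·146+40)/275⌉ − ⌈(4·146+40)/275⌉ = ⌈770/275⌉ − ⌈624/275⌉ = 3 − 3 = 0
n=5: ⌈(6·146+40)/275⌉ − ⌈(5·146+40)/275⌉ = ⌈916/275⌉ − ⌈770/275⌉ = 4 − 3 = 1
n=6: ⌈(7·146+40)/275⌉ − ⌈(6·146+40)/275⌉ = ⌈1062/275⌉ − ⌈916/275⌉ = 4 − 4 = 0
n=7: ⌈(8·146+40)/275⌉ − ⌈(7·146+40)/275⌉ = ⌈1208/275⌉ − ⌈1062/275⌉ = 5 − 4 = 1
n=8: ⌈(9·146+40)/275⌉ − ⌈(8·146+40)/275⌉ = ⌈1354/275⌉ − ⌈1208/275⌉ = 5 − 5 = 0
n=9: ⌈(10·146+40)/275⌉ − ⌈(9·146+40)/275⌉ = ⌈1500/275⌉ − ⌈1354/275⌉ = 6 − 5 = 1
n=10: ⌈(11·146+40)/275⌉ − ⌈(10·146+40)/275⌉ = ⌈1646/275⌉ − ⌈1500/275⌉ = 6 − 6 = 0
n=11: ⌈(12·146+40)/275⌉ − ⌈(11·146+40)/275⌉ = ⌈1792/275⌉ − ⌈1646/275⌉ = 7 − 6 = 1
n=12: ⌈(13·146+40)/275⌉ − ⌈(12·146+40)/275⌉ = ⌈1938/275⌉ − ⌈1792/275⌉ = 8 − 7 = 1
n=13: ⌈(14·146+40)/275⌉ − ⌈(13·146+40)/275⌉ = ⌈2084/275⌉ − ⌈1938/275⌉ = 8 − 8 = 0
n=14: ⌈(15·146+40)/275⌉ − ⌈(14·146+40)/275⌉ = ⌈2230/275⌉ − ⌈2084/275⌉ = 9 − 8 = 1
n=15: ⌈(16·146+40)/275⌉ − ⌈(15·146+40)/275⌉ = ⌈2376/275⌉ − ⌈2230/275⌉ = 9 − 9 = 0
n=16: ⌈(17·146+40)/275⌉ − ⌈(16·146+40)/275⌉ = ⌈2522/275⌉ − ⌈2376/275⌉ = 10 − 9 = 1
n=17: ⌈(18·146+40)/275⌉ − ⌈(17·146+40)/275⌉ = ⌈2668/275⌉ − ⌈2522/275⌉ = 10 − 10 = 0
n=18: ⌈(19·146+40)/275⌉ − ⌈(18·146+40)/275⌉ = ⌈2814/275⌉ − ⌈2668/275⌉ = 11 − 10 = 1
n=19: ⌈(20·146+40)/275⌉ − ⌈(19·146+40)/275⌉ = ⌈2960/275⌉ − ⌈2814/275⌉ = 11 − 11 = 0
n=20: ⌈(21·146+40)/275⌉ − ⌈(20·146+40)/275⌉ = ⌈3106/275⌉ − ⌈2960/275⌉ = 12 − 11 = 1
n=21: ⌈(22·146+40)/275⌉ − ⌈(21·146+40)/275⌉ = ⌈3252/275⌉ − ⌈3106/275⌉ = 12 − 12 = 0
n=22: ⌈(23·146+40)/275⌉ − ⌈(22·146+40)/275⌉ = ⌈3398/275⌉ − ⌈3252/275⌉ = 13 − 12 = 1
n=23: ⌈(24·146+40)/275⌉ − ⌈(23·146+40)/275⌉ = ⌈3544/275⌉ − ⌈3398/275⌉ = 13 − 13 = 0
n=24: ⌈(25·146+40)/275⌉ − ⌈(24·146+40)/275⌉ = ⌈3690/275⌉ − ⌈3544/275⌉ = 14 − 13 = 1
n=25: ⌈(26·146+40)/275⌉ − ⌈(25·146+40)/275⌉ = ⌈3836/275⌉ − ⌈3690/275⌉ = 14 − 14 = 0
n=26: ⌈(27·146+40)/275⌉ − ⌈(26·146+40)/275⌉ = ⌈3982/275⌉ − ⌈3836/275⌉ = 15 − 14 = 1


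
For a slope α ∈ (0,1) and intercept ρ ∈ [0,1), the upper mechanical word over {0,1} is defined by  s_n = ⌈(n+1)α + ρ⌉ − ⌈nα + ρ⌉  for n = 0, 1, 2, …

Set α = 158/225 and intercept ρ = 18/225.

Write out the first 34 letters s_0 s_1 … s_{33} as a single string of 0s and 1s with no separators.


0110110111011011101101101110110110

n=0: ⌈(1·158+18)/225⌉ − ⌈(0·158+18)/225⌉ = ⌈176/225⌉ − ⌈18/225⌉ = 1 − 1 = 0
n=1: ⌈(2·158+18)/225⌉ − ⌈(1·158+18)/225⌉ = ⌈334/225⌉ − ⌈176/225⌉ = 2 − 1 = 1
n=2: ⌈(3·158+18)/225⌉ − ⌈(2·158+18)/225⌉ = ⌈492/225⌉ − ⌈334/225⌉ = 3 − 2 = 1
n=3: ⌈(4·158+18)/225⌉ − ⌈(3·158+18)/225⌉ = ⌈650/225⌉ − ⌈492/225⌉ = 3 − 3 = 0
n=4: ⌈(5·158+18)/225⌉ − ⌈(4·158+18)/225⌉ = ⌈808/225⌉ − ⌈650/225⌉ = 4 − 3 = 1
n=5: ⌈(6·158+18)/225⌉ − ⌈(5·158+18)/225⌉ = ⌈966/225⌉ − ⌈808/225⌉ = 5 − 4 = 1
n=6: ⌈(7·158+18)/225⌉ − ⌈(6·158+18)/225⌉ = ⌈1124/225⌉ − ⌈966/225⌉ = 5 − 5 = 0
n=7: ⌈(8·158+18)/225⌉ − ⌈(7·158+18)/225⌉ = ⌈1282/225⌉ − ⌈1124/225⌉ = 6 − 5 = 1
n=8: ⌈(9·158+18)/225⌉ − ⌈(8·158+18)/225⌉ = ⌈1440/225⌉ − ⌈1282/225⌉ = 7 − 6 = 1
n=9: ⌈(10·158+18)/225⌉ − ⌈(9·158+18)/225⌉ = ⌈1598/225⌉ − ⌈1440/225⌉ = 8 − 7 = 1
n=10: ⌈(11·158+18)/225⌉ − ⌈(10·158+18)/225⌉ = ⌈1756/225⌉ − ⌈1598/225⌉ = 8 − 8 = 0
n=11: ⌈(12·158+18)/225⌉ − ⌈(11·158+18)/225⌉ = ⌈1914/225⌉ − ⌈1756/225⌉ = 9 − 8 = 1
n=12: ⌈(13·158+18)/225⌉ − ⌈(12·158+18)/225⌉ = ⌈2072/225⌉ − ⌈1914/225⌉ = 10 − 9 = 1
n=13: ⌈(14·158+18)/225⌉ − ⌈(13·158+18)/225⌉ = ⌈2230/225⌉ − ⌈2072/225⌉ = 10 − 10 = 0
n=14: ⌈(15·158+18)/225⌉ − ⌈(14·158+18)/225⌉ = ⌈2388/225⌉ − ⌈2230/225⌉ = 11 − 10 = 1
n=15: ⌈(16·158+18)/225⌉ − ⌈(15·158+18)/225⌉ = ⌈2546/225⌉ − ⌈2388/225⌉ = 12 − 11 = 1
n=16: ⌈(17·158+18)/225⌉ − ⌈(16·158+18)/225⌉ = ⌈2704/225⌉ − ⌈2546/225⌉ = 13 − 12 = 1
n=17: ⌈(18·158+18)/225⌉ − ⌈(17·158+18)/225⌉ = ⌈2862/225⌉ − ⌈2704/225⌉ = 13 − 13 = 0
n=18: ⌈(19·158+18)/225⌉ − ⌈(18·158+18)/225⌉ = ⌈3020/225⌉ − ⌈2862/225⌉ = 14 − 13 = 1
n=19: ⌈(20·158+18)/225⌉ − ⌈(19·158+18)/225⌉ = ⌈3178/225⌉ − ⌈3020/225⌉ = 15 − 14 = 1
n=20: ⌈(21·158+18)/225⌉ − ⌈(20·158+18)/225⌉ = ⌈3336/225⌉ − ⌈3178/225⌉ = 15 − 15 = 0
n=21: ⌈(22·158+18)/225⌉ − ⌈(21·158+18)/225⌉ = ⌈3494/225⌉ − ⌈3336/225⌉ = 16 − 15 = 1
n=22: ⌈(23·158+18)/225⌉ − ⌈(22·158+18)/225⌉ = ⌈3652/225⌉ − ⌈3494/225⌉ = 17 − 16 = 1
n=23: ⌈(24·158+18)/225⌉ − ⌈(23·158+18)/225⌉ = ⌈3810/225⌉ − ⌈3652/225⌉ = 17 − 17 = 0
n=24: ⌈(25·158+18)/225⌉ − ⌈(24·158+18)/225⌉ = ⌈3968/225⌉ − ⌈3810/225⌉ = 18 − 17 = 1
n=25: ⌈(26·158+18)/225⌉ − ⌈(25·158+18)/225⌉ = ⌈4126/225⌉ − ⌈3968/225⌉ = 19 − 18 = 1
n=26: ⌈(27·158+18)/225⌉ − ⌈(26·158+18)/225⌉ = ⌈4284/225⌉ − ⌈4126/225⌉ = 20 − 19 = 1
n=27: ⌈(28·158+18)/225⌉ − ⌈(27·158+18)/225⌉ = ⌈4442/225⌉ − ⌈4284/225⌉ = 20 − 20 = 0
n=28: ⌈(29·158+18)/225⌉ − ⌈(28·158+18)/225⌉ = ⌈4600/225⌉ − ⌈4442/225⌉ = 21 − 20 = 1
n=29: ⌈(30·158+18)/225⌉ − ⌈(29·158+18)/225⌉ = ⌈4758/225⌉ − ⌈4600/225⌉ = 22 − 21 = 1
n=30: ⌈(31·158+18)/225⌉ − ⌈(30·158+18)/225⌉ = ⌈4916/225⌉ − ⌈4758/225⌉ = 22 − 22 = 0
n=31: ⌈(32·158+18)/225⌉ − ⌈(31·158+18)/225⌉ = ⌈5074/225⌉ − ⌈4916/225⌉ = 23 − 22 = 1
n=32: ⌈(33·158+18)/225⌉ − ⌈(32·158+18)/225⌉ = ⌈5232/225⌉ − ⌈5074/225⌉ = 24 − 23 = 1
n=33: ⌈(34·158+18)/225⌉ − ⌈(33·158+18)/225⌉ = ⌈5390/225⌉ − ⌈5232/225⌉ = 24 − 24 = 0


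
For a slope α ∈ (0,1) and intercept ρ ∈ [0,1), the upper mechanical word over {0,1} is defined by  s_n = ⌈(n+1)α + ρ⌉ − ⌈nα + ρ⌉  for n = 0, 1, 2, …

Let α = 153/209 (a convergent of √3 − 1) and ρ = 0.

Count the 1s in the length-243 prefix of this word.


#1s = Σ_{n=0}^{242} s_n = Σ_{n=0}^{242} (⌈(n+1)α+ρ⌉ − ⌈nα+ρ⌉)
the sum telescopes: every ⌈nα+ρ⌉ with 0 < n < 243 appears once with + and once with −, leaving ⌈243α+ρ⌉ − ⌈0·α+ρ⌉
243α + ρ = (243·153) / 209 = 37179/209
ρ = 0/209
⌈37179/209⌉ = 178,  ⌈0/209⌉ = 0
#1s = 178 − 0 = 178

178


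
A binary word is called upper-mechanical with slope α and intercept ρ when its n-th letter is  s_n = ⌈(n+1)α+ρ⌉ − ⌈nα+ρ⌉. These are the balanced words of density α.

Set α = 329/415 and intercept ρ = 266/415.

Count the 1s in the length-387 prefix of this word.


#1s = Σ_{n=0}^{386} s_n = Σ_{n=0}^{386} (⌈(n+1)α+ρ⌉ − ⌈nα+ρ⌉)
the sum telescopes: every ⌈nα+ρ⌉ with 0 < n < 387 appears once with + and once with −, leaving ⌈387α+ρ⌉ − ⌈0·α+ρ⌉
387α + ρ = (387·329 + 266) / 415 = 127589/415
ρ = 266/415
⌈127589/415⌉ = 308,  ⌈266/415⌉ = 1
#1s = 308 − 1 = 307

307


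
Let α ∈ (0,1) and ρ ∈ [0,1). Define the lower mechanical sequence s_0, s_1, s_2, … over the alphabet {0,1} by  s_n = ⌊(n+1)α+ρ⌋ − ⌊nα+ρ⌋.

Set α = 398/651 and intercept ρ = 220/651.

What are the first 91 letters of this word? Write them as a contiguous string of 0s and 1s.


n=0: ⌊(1·398+220)/651⌋ − ⌊(0·398+220)/651⌋ = ⌊618/651⌋ − ⌊220/651⌋ = 0 − 0 = 0
n=1: ⌊(2·398+220)/651⌋ − ⌊(1·398+220)/651⌋ = ⌊1016/651⌋ − ⌊618/651⌋ = 1 − 0 = 1
n=2: ⌊(3·398+220)/651⌋ − ⌊(2·398+220)/651⌋ = ⌊1414/651⌋ − ⌊1016/651⌋ = 2 − 1 = 1
n=3: ⌊(4·398+220)/651⌋ − ⌊(3·398+220)/651⌋ = ⌊1812/651⌋ − ⌊1414/651⌋ = 2 − 2 = 0
n=4: ⌊(5·398+220)/651⌋ − ⌊(4·398+220)/651⌋ = ⌊2210/651⌋ − ⌊1812/651⌋ = 3 − 2 = 1
n=5: ⌊(6·398+220)/651⌋ − ⌊(5·398+220)/651⌋ = ⌊2608/651⌋ − ⌊2210/651⌋ = 4 − 3 = 1
n=6: ⌊(7·398+220)/651⌋ − ⌊(6·398+220)/651⌋ = ⌊3006/651⌋ − ⌊2608/651⌋ = 4 − 4 = 0
n=7: ⌊(8·398+220)/651⌋ − ⌊(7·398+220)/651⌋ = ⌊3404/651⌋ − ⌊3006/651⌋ = 5 − 4 = 1
n=8: ⌊(9·398+220)/651⌋ − ⌊(8·398+220)/651⌋ = ⌊3802/651⌋ − ⌊3404/651⌋ = 5 − 5 = 0
n=9: ⌊(10·398+220)/651⌋ − ⌊(9·398+220)/651⌋ = ⌊4200/651⌋ − ⌊3802/651⌋ = 6 − 5 = 1
n=10: ⌊(11·398+220)/651⌋ − ⌊(10·398+220)/651⌋ = ⌊4598/651⌋ − ⌊4200/651⌋ = 7 − 6 = 1
n=11: ⌊(12·398+220)/651⌋ − ⌊(11·398+220)/651⌋ = ⌊4996/651⌋ − ⌊4598/651⌋ = 7 − 7 = 0
n=12: ⌊(13·398+220)/651⌋ − ⌊(12·398+220)/651⌋ = ⌊5394/651⌋ − ⌊4996/651⌋ = 8 − 7 = 1
n=13: ⌊(14·398+220)/651⌋ − ⌊(13·398+220)/651⌋ = ⌊5792/651⌋ − ⌊5394/651⌋ = 8 − 8 = 0
n=14: ⌊(15·398+220)/651⌋ − ⌊(14·398+220)/651⌋ = ⌊6190/651⌋ − ⌊5792/651⌋ = 9 − 8 = 1
n=15: ⌊(16·398+220)/651⌋ − ⌊(15·398+220)/651⌋ = ⌊6588/651⌋ − ⌊6190/651⌋ = 10 − 9 = 1
n=16: ⌊(17·398+220)/651⌋ − ⌊(16·398+220)/651⌋ = ⌊6986/651⌋ − ⌊6588/651⌋ = 10 − 10 = 0
n=17: ⌊(18·398+220)/651⌋ − ⌊(17·398+220)/651⌋ = ⌊7384/651⌋ − ⌊6986/651⌋ = 11 − 10 = 1
n=18: ⌊(19·398+220)/651⌋ − ⌊(18·398+220)/651⌋ = ⌊7782/651⌋ − ⌊7384/651⌋ = 11 − 11 = 0
n=19: ⌊(20·398+220)/651⌋ − ⌊(19·398+220)/651⌋ = ⌊8180/651⌋ − ⌊7782/651⌋ = 12 − 11 = 1
n=20: ⌊(21·398+220)/651⌋ − ⌊(20·398+220)/651⌋ = ⌊8578/651⌋ − ⌊8180/651⌋ = 13 − 12 = 1
n=21: ⌊(22·398+220)/651⌋ − ⌊(21·398+220)/651⌋ = ⌊8976/651⌋ − ⌊8578/651⌋ = 13 − 13 = 0
n=22: ⌊(23·398+220)/651⌋ − ⌊(22·398+220)/651⌋ = ⌊9374/651⌋ − ⌊8976/651⌋ = 14 − 13 = 1
n=23: ⌊(24·398+220)/651⌋ − ⌊(23·398+220)/651⌋ = ⌊9772/651⌋ − ⌊9374/651⌋ = 15 − 14 = 1
n=24: ⌊(25·398+220)/651⌋ − ⌊(24·398+220)/651⌋ = ⌊10170/651⌋ − ⌊9772/651⌋ = 15 − 15 = 0
n=25: ⌊(26·398+220)/651⌋ − ⌊(25·398+220)/651⌋ = ⌊10568/651⌋ − ⌊10170/651⌋ = 16 − 15 = 1
n=26: ⌊(27·398+220)/651⌋ − ⌊(26·398+220)/651⌋ = ⌊10966/651⌋ − ⌊10568/651⌋ = 16 − 16 = 0
n=27: ⌊(28·398+220)/651⌋ − ⌊(27·398+220)/651⌋ = ⌊11364/651⌋ − ⌊10966/651⌋ = 17 − 16 = 1
n=28: ⌊(29·398+220)/651⌋ − ⌊(28·398+220)/651⌋ = ⌊11762/651⌋ − ⌊11364/651⌋ = 18 − 17 = 1
n=29: ⌊(30·398+220)/651⌋ − ⌊(29·398+220)/651⌋ = ⌊12160/651⌋ − ⌊11762/651⌋ = 18 − 18 = 0
n=30: ⌊(31·398+220)/651⌋ − ⌊(30·398+220)/651⌋ = ⌊12558/651⌋ − ⌊12160/651⌋ = 19 − 18 = 1
n=31: ⌊(32·398+220)/651⌋ − ⌊(31·398+220)/651⌋ = ⌊12956/651⌋ − ⌊12558/651⌋ = 19 − 19 = 0
n=32: ⌊(33·398+220)/651⌋ − ⌊(32·398+220)/651⌋ = ⌊13354/651⌋ − ⌊12956/651⌋ = 20 − 19 = 1
n=33: ⌊(34·398+220)/651⌋ − ⌊(33·398+220)/651⌋ = ⌊13752/651⌋ − ⌊13354/651⌋ = 21 − 20 = 1
n=34: ⌊(35·398+220)/651⌋ − ⌊(34·398+220)/651⌋ = ⌊14150/651⌋ − ⌊13752/651⌋ = 21 − 21 = 0
n=35: ⌊(36·398+220)/651⌋ − ⌊(35·398+220)/651⌋ = ⌊14548/651⌋ − ⌊14150/651⌋ = 22 − 21 = 1
n=36: ⌊(37·398+220)/651⌋ − ⌊(36·398+220)/651⌋ = ⌊14946/651⌋ − ⌊14548/651⌋ = 22 − 22 = 0
n=37: ⌊(38·398+220)/651⌋ − ⌊(37·398+220)/651⌋ = ⌊15344/651⌋ − ⌊14946/651⌋ = 23 − 22 = 1
n=38: ⌊(39·398+220)/651⌋ − ⌊(38·398+220)/651⌋ = ⌊15742/651⌋ − ⌊15344/651⌋ = 24 − 23 = 1
n=39: ⌊(40·398+220)/651⌋ − ⌊(39·398+220)/651⌋ = ⌊16140/651⌋ − ⌊15742/651⌋ = 24 − 24 = 0
n=40: ⌊(41·398+220)/651⌋ − ⌊(40·398+220)/651⌋ = ⌊16538/651⌋ − ⌊16140/651⌋ = 25 − 24 = 1
n=41: ⌊(42·398+220)/651⌋ − ⌊(41·398+220)/651⌋ = ⌊16936/651⌋ − ⌊16538/651⌋ = 26 − 25 = 1
n=42: ⌊(43·398+220)/651⌋ − ⌊(42·398+220)/651⌋ = ⌊17334/651⌋ − ⌊16936/651⌋ = 26 − 26 = 0
n=43: ⌊(44·398+220)/651⌋ − ⌊(43·398+220)/651⌋ = ⌊17732/651⌋ − ⌊17334/651⌋ = 27 − 26 = 1
n=44: ⌊(45·398+220)/651⌋ − ⌊(44·398+220)/651⌋ = ⌊18130/651⌋ − ⌊17732/651⌋ = 27 − 27 = 0
n=45: ⌊(46·398+220)/651⌋ − ⌊(45·398+220)/651⌋ = ⌊18528/651⌋ − ⌊18130/651⌋ = 28 − 27 = 1
n=46: ⌊(47·398+220)/651⌋ − ⌊(46·398+220)/651⌋ = ⌊18926/651⌋ − ⌊18528/651⌋ = 29 − 28 = 1
n=47: ⌊(48·398+220)/651⌋ − ⌊(47·398+220)/651⌋ = ⌊19324/651⌋ − ⌊18926/651⌋ = 29 − 29 = 0
n=48: ⌊(49·398+220)/651⌋ − ⌊(48·398+220)/651⌋ = ⌊19722/651⌋ − ⌊19324/651⌋ = 30 − 29 = 1
n=49: ⌊(50·398+220)/651⌋ − ⌊(49·398+220)/651⌋ = ⌊20120/651⌋ − ⌊19722/651⌋ = 30 − 30 = 0
n=50: ⌊(51·398+220)/651⌋ − ⌊(50·398+220)/651⌋ = ⌊20518/651⌋ − ⌊20120/651⌋ = 31 − 30 = 1
n=51: ⌊(52·398+220)/651⌋ − ⌊(51·398+220)/651⌋ = ⌊20916/651⌋ − ⌊20518/651⌋ = 32 − 31 = 1
n=52: ⌊(53·398+220)/651⌋ − ⌊(52·398+220)/651⌋ = ⌊21314/651⌋ − ⌊20916/651⌋ = 32 − 32 = 0
n=53: ⌊(54·398+220)/651⌋ − ⌊(53·398+220)/651⌋ = ⌊21712/651⌋ − ⌊21314/651⌋ = 33 − 32 = 1
n=54: ⌊(55·398+220)/651⌋ − ⌊(54·398+220)/651⌋ = ⌊22110/651⌋ − ⌊21712/651⌋ = 33 − 33 = 0
n=55: ⌊(56·398+220)/651⌋ − ⌊(55·398+220)/651⌋ = ⌊22508/651⌋ − ⌊22110/651⌋ = 34 − 33 = 1
n=56: ⌊(57·398+220)/651⌋ − ⌊(56·398+220)/651⌋ = ⌊22906/651⌋ − ⌊22508/651⌋ = 35 − 34 = 1
n=57: ⌊(58·398+220)/651⌋ − ⌊(57·398+220)/651⌋ = ⌊23304/651⌋ − ⌊22906/651⌋ = 35 − 35 = 0
n=58: ⌊(59·398+220)/651⌋ − ⌊(58·398+220)/651⌋ = ⌊23702/651⌋ − ⌊23304/651⌋ = 36 − 35 = 1
n=59: ⌊(60·398+220)/651⌋ − ⌊(59·398+220)/651⌋ = ⌊24100/651⌋ − ⌊23702/651⌋ = 37 − 36 = 1
n=60: ⌊(61·398+220)/651⌋ − ⌊(60·398+220)/651⌋ = ⌊24498/651⌋ − ⌊24100/651⌋ = 37 − 37 = 0
n=61: ⌊(62·398+220)/651⌋ − ⌊(61·398+220)/651⌋ = ⌊24896/651⌋ − ⌊24498/651⌋ = 38 − 37 = 1
n=62: ⌊(63·398+220)/651⌋ − ⌊(62·398+220)/651⌋ = ⌊25294/651⌋ − ⌊24896/651⌋ = 38 − 38 = 0
n=63: ⌊(64·398+220)/651⌋ − ⌊(63·398+220)/651⌋ = ⌊25692/651⌋ − ⌊25294/651⌋ = 39 − 38 = 1
n=64: ⌊(65·398+220)/651⌋ − ⌊(64·398+220)/651⌋ = ⌊26090/651⌋ − ⌊25692/651⌋ = 40 − 39 = 1
n=65: ⌊(66·398+220)/651⌋ − ⌊(65·398+220)/651⌋ = ⌊26488/651⌋ − ⌊26090/651⌋ = 40 − 40 = 0
n=66: ⌊(67·398+220)/651⌋ − ⌊(66·398+220)/651⌋ = ⌊26886/651⌋ − ⌊26488/651⌋ = 41 − 40 = 1
n=67: ⌊(68·398+220)/651⌋ − ⌊(67·398+220)/651⌋ = ⌊27284/651⌋ − ⌊26886/651⌋ = 41 − 41 = 0
n=68: ⌊(69·398+220)/651⌋ − ⌊(68·398+220)/651⌋ = ⌊27682/651⌋ − ⌊27284/651⌋ = 42 − 41 = 1
n=69: ⌊(70·398+220)/651⌋ − ⌊(69·398+220)/651⌋ = ⌊28080/651⌋ − ⌊27682/651⌋ = 43 − 42 = 1
n=70: ⌊(71·398+220)/651⌋ − ⌊(70·398+220)/651⌋ = ⌊28478/651⌋ − ⌊28080/651⌋ = 43 − 43 = 0
n=71: ⌊(72·398+220)/651⌋ − ⌊(71·398+220)/651⌋ = ⌊28876/651⌋ − ⌊28478/651⌋ = 44 − 43 = 1
n=72: ⌊(73·398+220)/651⌋ − ⌊(72·398+220)/651⌋ = ⌊29274/651⌋ − ⌊28876/651⌋ = 44 − 44 = 0
n=73: ⌊(74·398+220)/651⌋ − ⌊(73·398+220)/651⌋ = ⌊29672/651⌋ − ⌊29274/651⌋ = 45 − 44 = 1
n=74: ⌊(75·398+220)/651⌋ − ⌊(74·398+220)/651⌋ = ⌊30070/651⌋ − ⌊29672/651⌋ = 46 − 45 = 1
n=75: ⌊(76·398+220)/651⌋ − ⌊(75·398+220)/651⌋ = ⌊30468/651⌋ − ⌊30070/651⌋ = 46 − 46 = 0
n=76: ⌊(77·398+220)/651⌋ − ⌊(76·398+220)/651⌋ = ⌊30866/651⌋ − ⌊30468/651⌋ = 47 − 46 = 1
n=77: ⌊(78·398+220)/651⌋ − ⌊(77·398+220)/651⌋ = ⌊31264/651⌋ − ⌊30866/651⌋ = 48 − 47 = 1
n=78: ⌊(79·398+220)/651⌋ − ⌊(78·398+220)/651⌋ = ⌊31662/651⌋ − ⌊31264/651⌋ = 48 − 48 = 0
n=79: ⌊(80·398+220)/651⌋ − ⌊(79·398+220)/651⌋ = ⌊32060/651⌋ − ⌊31662/651⌋ = 49 − 48 = 1
n=80: ⌊(81·398+220)/651⌋ − ⌊(80·398+220)/651⌋ = ⌊32458/651⌋ − ⌊32060/651⌋ = 49 − 49 = 0
n=81: ⌊(82·398+220)/651⌋ − ⌊(81·398+220)/651⌋ = ⌊32856/651⌋ − ⌊32458/651⌋ = 50 − 49 = 1
n=82: ⌊(83·398+220)/651⌋ − ⌊(82·398+220)/651⌋ = ⌊33254/651⌋ − ⌊32856/651⌋ = 51 − 50 = 1
n=83: ⌊(84·398+220)/651⌋ − ⌊(83·398+220)/651⌋ = ⌊33652/651⌋ − ⌊33254/651⌋ = 51 − 51 = 0
n=84: ⌊(85·398+220)/651⌋ − ⌊(84·398+220)/651⌋ = ⌊34050/651⌋ − ⌊33652/651⌋ = 52 − 51 = 1
n=85: ⌊(86·398+220)/651⌋ − ⌊(85·398+220)/651⌋ = ⌊34448/651⌋ − ⌊34050/651⌋ = 52 − 52 = 0
n=86: ⌊(87·398+220)/651⌋ − ⌊(86·398+220)/651⌋ = ⌊34846/651⌋ − ⌊34448/651⌋ = 53 − 52 = 1
n=87: ⌊(88·398+220)/651⌋ − ⌊(87·398+220)/651⌋ = ⌊35244/651⌋ − ⌊34846/651⌋ = 54 − 53 = 1
n=88: ⌊(89·398+220)/651⌋ − ⌊(88·398+220)/651⌋ = ⌊35642/651⌋ − ⌊35244/651⌋ = 54 − 54 = 0
n=89: ⌊(90·398+220)/651⌋ − ⌊(89·398+220)/651⌋ = ⌊36040/651⌋ − ⌊35642/651⌋ = 55 − 54 = 1
n=90: ⌊(91·398+220)/651⌋ − ⌊(90·398+220)/651⌋ = ⌊36438/651⌋ − ⌊36040/651⌋ = 55 − 55 = 0

0110110101101011010110110101101011010110110101101011010110110101101011010110110101101011010


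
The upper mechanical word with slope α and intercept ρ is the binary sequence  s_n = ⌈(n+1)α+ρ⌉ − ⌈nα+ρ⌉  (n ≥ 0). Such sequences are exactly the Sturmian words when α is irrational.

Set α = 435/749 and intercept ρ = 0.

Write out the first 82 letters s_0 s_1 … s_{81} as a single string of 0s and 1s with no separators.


n=0: ⌈(1·435)/749⌉ − ⌈(0·435)/749⌉ = ⌈435/749⌉ − ⌈0/749⌉ = 1 − 0 = 1
n=1: ⌈(2·435)/749⌉ − ⌈(1·435)/749⌉ = ⌈870/749⌉ − ⌈435/749⌉ = 2 − 1 = 1
n=2: ⌈(3·435)/749⌉ − ⌈(2·435)/749⌉ = ⌈1305/749⌉ − ⌈870/749⌉ = 2 − 2 = 0
n=3: ⌈(4·435)/749⌉ − ⌈(3·435)/749⌉ = ⌈1740/749⌉ − ⌈1305/749⌉ = 3 − 2 = 1
n=4: ⌈(5·435)/749⌉ − ⌈(4·435)/749⌉ = ⌈2175/749⌉ − ⌈1740/749⌉ = 3 − 3 = 0
n=5: ⌈(6·435)/749⌉ − ⌈(5·435)/749⌉ = ⌈2610/749⌉ − ⌈2175/749⌉ = 4 − 3 = 1
n=6: ⌈(7·435)/749⌉ − ⌈(6·435)/749⌉ = ⌈3045/749⌉ − ⌈2610/749⌉ = 5 − 4 = 1
n=7: ⌈(8·435)/749⌉ − ⌈(7·435)/749⌉ = ⌈3480/749⌉ − ⌈3045/749⌉ = 5 − 5 = 0
n=8: ⌈(9·435)/749⌉ − ⌈(8·435)/749⌉ = ⌈3915/749⌉ − ⌈3480/749⌉ = 6 − 5 = 1
n=9: ⌈(10·435)/749⌉ − ⌈(9·435)/749⌉ = ⌈4350/749⌉ − ⌈3915/749⌉ = 6 − 6 = 0
n=10: ⌈(11·435)/749⌉ − ⌈(10·435)/749⌉ = ⌈4785/749⌉ − ⌈4350/749⌉ = 7 − 6 = 1
n=11: ⌈(12·435)/749⌉ − ⌈(11·435)/749⌉ = ⌈5220/749⌉ − ⌈4785/749⌉ = 7 − 7 = 0
n=12: ⌈(13·435)/749⌉ − ⌈(12·435)/749⌉ = ⌈5655/749⌉ − ⌈5220/749⌉ = 8 − 7 = 1
n=13: ⌈(14·435)/749⌉ − ⌈(13·435)/749⌉ = ⌈6090/749⌉ − ⌈5655/749⌉ = 9 − 8 = 1
n=14: ⌈(15·435)/749⌉ − ⌈(14·435)/749⌉ = ⌈6525/749⌉ − ⌈6090/749⌉ = 9 − 9 = 0
n=15: ⌈(16·435)/749⌉ − ⌈(15·435)/749⌉ = ⌈6960/749⌉ − ⌈6525/749⌉ = 10 − 9 = 1
n=16: ⌈(17·435)/749⌉ − ⌈(16·435)/749⌉ = ⌈7395/749⌉ − ⌈6960/749⌉ = 10 − 10 = 0
n=17: ⌈(18·435)/749⌉ − ⌈(17·435)/749⌉ = ⌈7830/749⌉ − ⌈7395/749⌉ = 11 − 10 = 1
n=18: ⌈(19·435)/749⌉ − ⌈(18·435)/749⌉ = ⌈8265/749⌉ − ⌈7830/749⌉ = 12 − 11 = 1
n=19: ⌈(20·435)/749⌉ − ⌈(19·435)/749⌉ = ⌈8700/749⌉ − ⌈8265/749⌉ = 12 − 12 = 0
n=20: ⌈(21·435)/749⌉ − ⌈(20·435)/749⌉ = ⌈9135/749⌉ − ⌈8700/749⌉ = 13 − 12 = 1
n=21: ⌈(22·435)/749⌉ − ⌈(21·435)/749⌉ = ⌈9570/749⌉ − ⌈9135/749⌉ = 13 − 13 = 0
n=22: ⌈(23·435)/749⌉ − ⌈(22·435)/749⌉ = ⌈10005/749⌉ − ⌈9570/749⌉ = 14 − 13 = 1
n=23: ⌈(24·435)/749⌉ − ⌈(23·435)/749⌉ = ⌈10440/749⌉ − ⌈10005/749⌉ = 14 − 14 = 0
n=24: ⌈(25·435)/749⌉ − ⌈(24·435)/749⌉ = ⌈10875/749⌉ − ⌈10440/749⌉ = 15 − 14 = 1
n=25: ⌈(26·435)/749⌉ − ⌈(25·435)/749⌉ = ⌈11310/749⌉ − ⌈10875/749⌉ = 16 − 15 = 1
n=26: ⌈(27·435)/749⌉ − ⌈(26·435)/749⌉ = ⌈11745/749⌉ − ⌈11310/749⌉ = 16 − 16 = 0
n=27: ⌈(28·435)/749⌉ − ⌈(27·435)/749⌉ = ⌈12180/749⌉ − ⌈11745/749⌉ = 17 − 16 = 1
n=28: ⌈(29·435)/749⌉ − ⌈(28·435)/749⌉ = ⌈12615/749⌉ − ⌈12180/749⌉ = 17 − 17 = 0
n=29: ⌈(30·435)/749⌉ − ⌈(29·435)/749⌉ = ⌈13050/749⌉ − ⌈12615/749⌉ = 18 − 17 = 1
n=30: ⌈(31·435)/749⌉ − ⌈(30·435)/749⌉ = ⌈13485/749⌉ − ⌈13050/749⌉ = 19 − 18 = 1
n=31: ⌈(32·435)/749⌉ − ⌈(31·435)/749⌉ = ⌈13920/749⌉ − ⌈13485/749⌉ = 19 − 19 = 0
n=32: ⌈(33·435)/749⌉ − ⌈(32·435)/749⌉ = ⌈14355/749⌉ − ⌈13920/749⌉ = 20 − 19 = 1
n=33: ⌈(34·435)/749⌉ − ⌈(33·435)/749⌉ = ⌈14790/749⌉ − ⌈14355/749⌉ = 20 − 20 = 0
n=34: ⌈(35·435)/749⌉ − ⌈(34·435)/749⌉ = ⌈15225/749⌉ − ⌈14790/749⌉ = 21 − 20 = 1
n=35: ⌈(36·435)/749⌉ − ⌈(35·435)/749⌉ = ⌈15660/749⌉ − ⌈15225/749⌉ = 21 − 21 = 0
n=36: ⌈(37·435)/749⌉ − ⌈(36·435)/749⌉ = ⌈16095/749⌉ − ⌈15660/749⌉ = 22 − 21 = 1
n=37: ⌈(38·435)/749⌉ − ⌈(37·435)/749⌉ = ⌈16530/749⌉ − ⌈16095/749⌉ = 23 − 22 = 1
n=38: ⌈(39·435)/749⌉ − ⌈(38·435)/749⌉ = ⌈16965/749⌉ − ⌈16530/749⌉ = 23 − 23 = 0
n=39: ⌈(40·435)/749⌉ − ⌈(39·435)/749⌉ = ⌈17400/749⌉ − ⌈16965/749⌉ = 24 − 23 = 1
n=40: ⌈(41·435)/749⌉ − ⌈(40·435)/749⌉ = ⌈17835/749⌉ − ⌈17400/749⌉ = 24 − 24 = 0
n=41: ⌈(42·435)/749⌉ − ⌈(41·435)/749⌉ = ⌈18270/749⌉ − ⌈17835/749⌉ = 25 − 24 = 1
n=42: ⌈(43·435)/749⌉ − ⌈(42·435)/749⌉ = ⌈18705/749⌉ − ⌈18270/749⌉ = 25 − 25 = 0
n=43: ⌈(44·435)/749⌉ − ⌈(43·435)/749⌉ = ⌈19140/749⌉ − ⌈18705/749⌉ = 26 − 25 = 1
n=44: ⌈(45·435)/749⌉ − ⌈(44·435)/749⌉ = ⌈19575/749⌉ − ⌈19140/749⌉ = 27 − 26 = 1
n=45: ⌈(46·435)/749⌉ − ⌈(45·435)/749⌉ = ⌈20010/749⌉ − ⌈19575/749⌉ = 27 − 27 = 0
n=46: ⌈(47·435)/749⌉ − ⌈(46·435)/749⌉ = ⌈20445/749⌉ − ⌈20010/749⌉ = 28 − 27 = 1
n=47: ⌈(48·435)/749⌉ − ⌈(47·435)/749⌉ = ⌈20880/749⌉ − ⌈20445/749⌉ = 28 − 28 = 0
n=48: ⌈(49·435)/749⌉ − ⌈(48·435)/749⌉ = ⌈21315/749⌉ − ⌈20880/749⌉ = 29 − 28 = 1
n=49: ⌈(50·435)/749⌉ − ⌈(49·435)/749⌉ = ⌈21750/749⌉ − ⌈21315/749⌉ = 30 − 29 = 1
n=50: ⌈(51·435)/749⌉ − ⌈(50·435)/749⌉ = ⌈22185/749⌉ − ⌈21750/749⌉ = 30 − 30 = 0
n=51: ⌈(52·435)/749⌉ − ⌈(51·435)/749⌉ = ⌈22620/749⌉ − ⌈22185/749⌉ = 31 − 30 = 1
n=52: ⌈(53·435)/749⌉ − ⌈(52·435)/749⌉ = ⌈23055/749⌉ − ⌈22620/749⌉ = 31 − 31 = 0
n=53: ⌈(54·435)/749⌉ − ⌈(53·435)/749⌉ = ⌈23490/749⌉ − ⌈23055/749⌉ = 32 − 31 = 1
n=54: ⌈(55·435)/749⌉ − ⌈(54·435)/749⌉ = ⌈23925/749⌉ − ⌈23490/749⌉ = 32 − 32 = 0
n=55: ⌈(56·435)/749⌉ − ⌈(55·435)/749⌉ = ⌈24360/749⌉ − ⌈23925/749⌉ = 33 − 32 = 1
n=56: ⌈(57·435)/749⌉ − ⌈(56·435)/749⌉ = ⌈24795/749⌉ − ⌈24360/749⌉ = 34 − 33 = 1
n=57: ⌈(58·435)/749⌉ − ⌈(57·435)/749⌉ = ⌈25230/749⌉ − ⌈24795/749⌉ = 34 − 34 = 0
n=58: ⌈(59·435)/749⌉ − ⌈(58·435)/749⌉ = ⌈25665/749⌉ − ⌈25230/749⌉ = 35 − 34 = 1
n=59: ⌈(60·435)/749⌉ − ⌈(59·435)/749⌉ = ⌈26100/749⌉ − ⌈25665/749⌉ = 35 − 35 = 0
n=60: ⌈(61·435)/749⌉ − ⌈(60·435)/749⌉ = ⌈26535/749⌉ − ⌈26100/749⌉ = 36 − 35 = 1
n=61: ⌈(62·435)/749⌉ − ⌈(61·435)/749⌉ = ⌈26970/749⌉ − ⌈26535/749⌉ = 37 − 36 = 1
n=62: ⌈(63·435)/749⌉ − ⌈(62·435)/749⌉ = ⌈27405/749⌉ − ⌈26970/749⌉ = 37 − 37 = 0
n=63: ⌈(64·435)/749⌉ − ⌈(63·435)/749⌉ = ⌈27840/749⌉ − ⌈27405/749⌉ = 38 − 37 = 1
n=64: ⌈(65·435)/749⌉ − ⌈(64·435)/749⌉ = ⌈28275/749⌉ − ⌈27840/749⌉ = 38 − 38 = 0
n=65: ⌈(66·435)/749⌉ − ⌈(65·435)/749⌉ = ⌈28710/749⌉ − ⌈28275/749⌉ = 39 − 38 = 1
n=66: ⌈(67·435)/749⌉ − ⌈(66·435)/749⌉ = ⌈29145/749⌉ − ⌈28710/749⌉ = 39 − 39 = 0
n=67: ⌈(68·435)/749⌉ − ⌈(67·435)/749⌉ = ⌈29580/749⌉ − ⌈29145/749⌉ = 40 − 39 = 1
n=68: ⌈(69·435)/749⌉ − ⌈(68·435)/749⌉ = ⌈30015/749⌉ − ⌈29580/749⌉ = 41 − 40 = 1
n=69: ⌈(70·435)/749⌉ − ⌈(69·435)/749⌉ = ⌈30450/749⌉ − ⌈30015/749⌉ = 41 − 41 = 0
n=70: ⌈(71·435)/749⌉ − ⌈(70·435)/749⌉ = ⌈30885/749⌉ − ⌈30450/749⌉ = 42 − 41 = 1
n=71: ⌈(72·435)/749⌉ − ⌈(71·435)/749⌉ = ⌈31320/749⌉ − ⌈30885/749⌉ = 42 − 42 = 0
n=72: ⌈(73·435)/749⌉ − ⌈(72·435)/749⌉ = ⌈31755/749⌉ − ⌈31320/749⌉ = 43 − 42 = 1
n=73: ⌈(74·435)/749⌉ − ⌈(73·435)/749⌉ = ⌈32190/749⌉ − ⌈31755/749⌉ = 43 − 43 = 0
n=74: ⌈(75·435)/749⌉ − ⌈(74·435)/749⌉ = ⌈32625/749⌉ − ⌈32190/749⌉ = 44 − 43 = 1
n=75: ⌈(76·435)/749⌉ − ⌈(75·435)/749⌉ = ⌈33060/749⌉ − ⌈32625/749⌉ = 45 − 44 = 1
n=76: ⌈(77·435)/749⌉ − ⌈(76·435)/749⌉ = ⌈33495/749⌉ − ⌈33060/749⌉ = 45 − 45 = 0
n=77: ⌈(78·435)/749⌉ − ⌈(77·435)/749⌉ = ⌈33930/749⌉ − ⌈33495/749⌉ = 46 − 45 = 1
n=78: ⌈(79·435)/749⌉ − ⌈(78·435)/749⌉ = ⌈34365/749⌉ − ⌈33930/749⌉ = 46 − 46 = 0
n=79: ⌈(80·435)/749⌉ − ⌈(79·435)/749⌉ = ⌈34800/749⌉ − ⌈34365/749⌉ = 47 − 46 = 1
n=80: ⌈(81·435)/749⌉ − ⌈(80·435)/749⌉ = ⌈35235/749⌉ − ⌈34800/749⌉ = 48 − 47 = 1
n=81: ⌈(82·435)/749⌉ − ⌈(81·435)/749⌉ = ⌈35670/749⌉ − ⌈35235/749⌉ = 48 − 48 = 0

1101011010101101011010101101011010101101010110101101010110101101010110101011010110


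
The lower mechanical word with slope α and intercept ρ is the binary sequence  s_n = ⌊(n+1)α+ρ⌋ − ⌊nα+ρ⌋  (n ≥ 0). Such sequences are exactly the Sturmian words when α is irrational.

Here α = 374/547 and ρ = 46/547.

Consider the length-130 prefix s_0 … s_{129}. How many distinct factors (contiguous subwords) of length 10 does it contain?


t_n = ⌊(n·374+46)/547⌋ for n = 0 … 130:
  n=0…9: ⌊46/547⌋=0 ⌊420/547⌋=0 ⌊794/547⌋=1 ⌊1168/547⌋=2 ⌊1542/547⌋=2 ⌊1916/547⌋=3 ⌊2290/547⌋=4 ⌊2664/547⌋=4 ⌊3038/547⌋=5 ⌊3412/547⌋=6
  n=10…19: ⌊3786/547⌋=6 ⌊4160/547⌋=7 ⌊4534/547⌋=8 ⌊4908/547⌋=8 ⌊5282/547⌋=9 ⌊5656/547⌋=10 ⌊6030/547⌋=11 ⌊6404/547⌋=11 ⌊6778/547⌋=12 ⌊7152/547⌋=13
  n=20…29: ⌊7526/547⌋=13 ⌊7900/547⌋=14 ⌊8274/547⌋=15 ⌊8648/547⌋=15 ⌊9022/547⌋=16 ⌊9396/547⌋=17 ⌊9770/547⌋=17 ⌊10144/547⌋=18 ⌊10518/547⌋=19 ⌊10892/547⌋=19
  n=30…39: ⌊11266/547⌋=20 ⌊11640/547⌋=21 ⌊12014/547⌋=21 ⌊12388/547⌋=22 ⌊12762/547⌋=23 ⌊13136/547⌋=24 ⌊13510/547⌋=24 ⌊13884/547⌋=25 ⌊14258/547⌋=26 ⌊14632/547⌋=26
  n=40…49: ⌊15006/547⌋=27 ⌊15380/547⌋=28 ⌊15754/547⌋=28 ⌊16128/547⌋=29 ⌊16502/547⌋=30 ⌊16876/547⌋=30 ⌊17250/547⌋=31 ⌊17624/547⌋=32 ⌊17998/547⌋=32 ⌊18372/547⌋=33
  n=50…59: ⌊18746/547⌋=34 ⌊19120/547⌋=34 ⌊19494/547⌋=35 ⌊19868/547⌋=36 ⌊20242/547⌋=37 ⌊20616/547⌋=37 ⌊20990/547⌋=38 ⌊21364/547⌋=39 ⌊21738/547⌋=39 ⌊22112/547⌋=40
  n=60…69: ⌊22486/547⌋=41 ⌊22860/547⌋=41 ⌊23234/547⌋=42 ⌊23608/547⌋=43 ⌊23982/547⌋=43 ⌊24356/547⌋=44 ⌊24730/547⌋=45 ⌊25104/547⌋=45 ⌊25478/547⌋=46 ⌊25852/547⌋=47
  n=70…79: ⌊26226/547⌋=47 ⌊26600/547⌋=48 ⌊26974/547⌋=49 ⌊27348/547⌋=49 ⌊27722/547⌋=50 ⌊28096/547⌋=51 ⌊28470/547⌋=52 ⌊28844/547⌋=52 ⌊29218/547⌋=53 ⌊29592/547⌋=54
  n=80…89: ⌊29966/547⌋=54 ⌊30340/547⌋=55 ⌊30714/547⌋=56 ⌊31088/547⌋=56 ⌊31462/547⌋=57 ⌊31836/547⌋=58 ⌊32210/547⌋=58 ⌊32584/547⌋=59 ⌊32958/547⌋=60 ⌊33332/547⌋=60
  n=90…99: ⌊33706/547⌋=61 ⌊34080/547⌋=62 ⌊34454/547⌋=62 ⌊34828/547⌋=63 ⌊35202/547⌋=64 ⌊35576/547⌋=65 ⌊35950/547⌋=65 ⌊36324/547⌋=66 ⌊36698/547⌋=67 ⌊37072/547⌋=67
  n=100…109: ⌊37446/547⌋=68 ⌊37820/547⌋=69 ⌊38194/547⌋=69 ⌊38568/547⌋=70 ⌊38942/547⌋=71 ⌊39316/547⌋=71 ⌊39690/547⌋=72 ⌊40064/547⌋=73 ⌊40438/547⌋=73 ⌊40812/547⌋=74
  n=110…119: ⌊41186/547⌋=75 ⌊41560/547⌋=75 ⌊41934/547⌋=76 ⌊42308/547⌋=77 ⌊42682/547⌋=78 ⌊43056/547⌋=78 ⌊43430/547⌋=79 ⌊43804/547⌋=80 ⌊44178/547⌋=80 ⌊44552/547⌋=81
  n=120…129: ⌊44926/547⌋=82 ⌊45300/547⌋=82 ⌊45674/547⌋=83 ⌊46048/547⌋=84 ⌊46422/547⌋=84 ⌊46796/547⌋=85 ⌊47170/547⌋=86 ⌊47544/547⌋=86 ⌊47918/547⌋=87 ⌊48292/547⌋=88
  n=130: ⌊48666/547⌋=88
s_n = t_(n+1) − t_n for n = 0 … 129 gives
prefix = 0110110110110111011011011011011011101101101101101101110110110110110110110111011011011011011011101101101101101101110110110110110110
slide a length-10 window over [0..9] … [120..129] (121 windows); first occurrence of each distinct factor:
  [  0..  9] 0110110110
  [  1.. 10] 1101101101
  [  2.. 11] 1011011011
  [  6.. 15] 0110110111
  [  7.. 16] 1101101110
  [  8.. 17] 1011011101
  [  9.. 18] 0110111011
  [ 10.. 19] 1101110110
  [ 11.. 20] 1011101101
  [ 12.. 21] 0111011011
  [ 13.. 22] 1110110110
  (the other 110 windows repeat one of these)
distinct factors: {0110110110, 0110110111, 0110111011, 0111011011, 1011011011, 1011011101, 1011101101, 1101101101, 1101101110, 1101110110, 1110110110}
count = 11  (Sturmian bound for length 10 is 11)

11


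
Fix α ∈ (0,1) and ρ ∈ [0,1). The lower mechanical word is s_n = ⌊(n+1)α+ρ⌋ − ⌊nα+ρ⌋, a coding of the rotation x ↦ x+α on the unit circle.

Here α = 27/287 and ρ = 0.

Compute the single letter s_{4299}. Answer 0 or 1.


0

(n+1)α + ρ = (4300·27) / 287 = 116100/287
nα + ρ     = (4299·27) / 287 = 116073/287
⌊116100/287⌋ = 404,  ⌊116073/287⌋ = 404
s_{4299} = 404 − 404 = 0


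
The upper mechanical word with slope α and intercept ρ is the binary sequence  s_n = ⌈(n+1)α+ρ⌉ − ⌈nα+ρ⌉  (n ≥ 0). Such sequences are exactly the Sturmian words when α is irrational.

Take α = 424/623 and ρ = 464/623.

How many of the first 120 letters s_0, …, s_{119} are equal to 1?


82

#1s = Σ_{n=0}^{119} s_n = Σ_{n=0}^{119} (⌈(n+1)α+ρ⌉ − ⌈nα+ρ⌉)
the sum telescopes: every ⌈nα+ρ⌉ with 0 < n < 120 appears once with + and once with −, leaving ⌈120α+ρ⌉ − ⌈0·α+ρ⌉
120α + ρ = (120·424 + 464) / 623 = 51344/623
ρ = 464/623
⌈51344/623⌉ = 83,  ⌈464/623⌉ = 1
#1s = 83 − 1 = 82


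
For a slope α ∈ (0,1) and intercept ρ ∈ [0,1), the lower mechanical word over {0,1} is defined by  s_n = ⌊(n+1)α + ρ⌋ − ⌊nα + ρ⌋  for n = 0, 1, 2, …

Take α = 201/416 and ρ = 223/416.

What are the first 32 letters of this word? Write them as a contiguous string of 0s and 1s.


n=0: ⌊(1·201+223)/416⌋ − ⌊(0·201+223)/416⌋ = ⌊424/416⌋ − ⌊223/416⌋ = 1 − 0 = 1
n=1: ⌊(2·201+223)/416⌋ − ⌊(1·201+223)/416⌋ = ⌊625/416⌋ − ⌊424/416⌋ = 1 − 1 = 0
n=2: ⌊(3·201+223)/416⌋ − ⌊(2·201+223)/416⌋ = ⌊826/416⌋ − ⌊625/416⌋ = 1 − 1 = 0
n=3: ⌊(4·201+223)/416⌋ − ⌊(3·201+223)/416⌋ = ⌊1027/416⌋ − ⌊826/416⌋ = 2 − 1 = 1
n=4: ⌊(5·201+223)/416⌋ − ⌊(4·201+223)/416⌋ = ⌊1228/416⌋ − ⌊1027/416⌋ = 2 − 2 = 0
n=5: ⌊(6·201+223)/416⌋ − ⌊(5·201+223)/416⌋ = ⌊1429/416⌋ − ⌊1228/416⌋ = 3 − 2 = 1
n=6: ⌊(7·201+223)/416⌋ − ⌊(6·201+223)/416⌋ = ⌊1630/416⌋ − ⌊1429/416⌋ = 3 − 3 = 0
n=7: ⌊(8·201+223)/416⌋ − ⌊(7·201+223)/416⌋ = ⌊1831/416⌋ − ⌊1630/416⌋ = 4 − 3 = 1
n=8: ⌊(9·201+223)/416⌋ − ⌊(8·201+223)/416⌋ = ⌊2032/416⌋ − ⌊1831/416⌋ = 4 − 4 = 0
n=9: ⌊(10·201+223)/416⌋ − ⌊(9·201+223)/416⌋ = ⌊2233/416⌋ − ⌊2032/416⌋ = 5 − 4 = 1
n=10: ⌊(11·201+223)/416⌋ − ⌊(10·201+223)/416⌋ = ⌊2434/416⌋ − ⌊2233/416⌋ = 5 − 5 = 0
n=11: ⌊(12·201+223)/416⌋ − ⌊(11·201+223)/416⌋ = ⌊2635/416⌋ − ⌊2434/416⌋ = 6 − 5 = 1
n=12: ⌊(13·201+223)/416⌋ − ⌊(12·201+223)/416⌋ = ⌊2836/416⌋ − ⌊2635/416⌋ = 6 − 6 = 0
n=13: ⌊(14·201+223)/416⌋ − ⌊(13·201+223)/416⌋ = ⌊3037/416⌋ − ⌊2836/416⌋ = 7 − 6 = 1
n=14: ⌊(15·201+223)/416⌋ − ⌊(14·201+223)/416⌋ = ⌊3238/416⌋ − ⌊3037/416⌋ = 7 − 7 = 0
n=15: ⌊(16·201+223)/416⌋ − ⌊(15·201+223)/416⌋ = ⌊3439/416⌋ − ⌊3238/416⌋ = 8 − 7 = 1
n=16: ⌊(17·201+223)/416⌋ − ⌊(16·201+223)/416⌋ = ⌊3640/416⌋ − ⌊3439/416⌋ = 8 − 8 = 0
n=17: ⌊(18·201+223)/416⌋ − ⌊(17·201+223)/416⌋ = ⌊3841/416⌋ − ⌊3640/416⌋ = 9 − 8 = 1
n=18: ⌊(19·201+223)/416⌋ − ⌊(18·201+223)/416⌋ = ⌊4042/416⌋ − ⌊3841/416⌋ = 9 − 9 = 0
n=19: ⌊(20·201+223)/416⌋ − ⌊(19·201+223)/416⌋ = ⌊4243/416⌋ − ⌊4042/416⌋ = 10 − 9 = 1
n=20: ⌊(21·201+223)/416⌋ − ⌊(20·201+223)/416⌋ = ⌊4444/416⌋ − ⌊4243/416⌋ = 10 − 10 = 0
n=21: ⌊(22·201+223)/416⌋ − ⌊(21·201+223)/416⌋ = ⌊4645/416⌋ − ⌊4444/416⌋ = 11 − 10 = 1
n=22: ⌊(23·201+223)/416⌋ − ⌊(22·201+223)/416⌋ = ⌊4846/416⌋ − ⌊4645/416⌋ = 11 − 11 = 0
n=23: ⌊(24·201+223)/416⌋ − ⌊(23·201+223)/416⌋ = ⌊5047/416⌋ − ⌊4846/416⌋ = 12 − 11 = 1
n=24: ⌊(25·201+223)/416⌋ − ⌊(24·201+223)/416⌋ = ⌊5248/416⌋ − ⌊5047/416⌋ = 12 − 12 = 0
n=25: ⌊(26·201+223)/416⌋ − ⌊(25·201+223)/416⌋ = ⌊5449/416⌋ − ⌊5248/416⌋ = 13 − 12 = 1
n=26: ⌊(27·201+223)/416⌋ − ⌊(26·201+223)/416⌋ = ⌊5650/416⌋ − ⌊5449/416⌋ = 13 − 13 = 0
n=27: ⌊(28·201+223)/416⌋ − ⌊(27·201+223)/416⌋ = ⌊5851/416⌋ − ⌊5650/416⌋ = 14 − 13 = 1
n=28: ⌊(29·201+223)/416⌋ − ⌊(28·201+223)/416⌋ = ⌊6052/416⌋ − ⌊5851/416⌋ = 14 − 14 = 0
n=29: ⌊(30·201+223)/416⌋ − ⌊(29·201+223)/416⌋ = ⌊6253/416⌋ − ⌊6052/416⌋ = 15 − 14 = 1
n=30: ⌊(31·201+223)/416⌋ − ⌊(30·201+223)/416⌋ = ⌊6454/416⌋ − ⌊6253/416⌋ = 15 − 15 = 0
n=31: ⌊(32·201+223)/416⌋ − ⌊(31·201+223)/416⌋ = ⌊6655/416⌋ − ⌊6454/416⌋ = 15 − 15 = 0

10010101010101010101010101010100
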